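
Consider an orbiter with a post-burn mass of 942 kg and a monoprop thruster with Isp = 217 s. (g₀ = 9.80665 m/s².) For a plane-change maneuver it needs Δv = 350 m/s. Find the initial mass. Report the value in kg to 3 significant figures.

v_e = Isp · g₀ = 217 × 9.80665 = 2128.0 m/s.
m₀/m_f = exp(Δv / v_e) = exp(350 / 2128.0) = exp(0.1645) = 1.1788.
m₀ = m_f × 1.1788 = 942 × 1.1788 = 1,110.43 kg.

initial mass ≈ 1110 kg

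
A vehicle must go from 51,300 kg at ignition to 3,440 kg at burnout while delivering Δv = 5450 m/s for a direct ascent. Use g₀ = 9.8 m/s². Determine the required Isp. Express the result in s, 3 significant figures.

Isp ≈ 206 s

ln(m₀/m_f) = ln(51300/3440) = ln(14.91) = 2.7022.
v_e = Δv / ln(m₀/m_f) = 5450 / 2.7022 = 2016.9 m/s.
Isp = v_e / g₀ = 2016.9 / 9.8 = 205.8 s.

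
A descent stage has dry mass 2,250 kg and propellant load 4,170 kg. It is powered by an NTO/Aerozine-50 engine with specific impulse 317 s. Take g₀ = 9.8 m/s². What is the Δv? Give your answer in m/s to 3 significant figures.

v_e = Isp · g₀ = 317 × 9.8 = 3106.6 m/s.
m₀ = m_dry + m_prop = 2,250 + 4,170 = 6,420 kg.
Rocket equation: Δv = v_e · ln(m₀/m_f) = 3106.6 × ln(2.853) = 3106.6 × 1.0485 ≈ 3257.2 m/s.

Δv ≈ 3260 m/s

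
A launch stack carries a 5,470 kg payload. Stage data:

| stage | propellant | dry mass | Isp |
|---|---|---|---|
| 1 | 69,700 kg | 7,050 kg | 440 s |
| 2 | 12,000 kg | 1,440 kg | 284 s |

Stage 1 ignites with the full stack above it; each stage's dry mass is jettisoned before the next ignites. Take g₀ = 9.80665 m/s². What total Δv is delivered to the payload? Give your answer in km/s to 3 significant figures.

Ignition mass of stage 1 = 69,700+7,050 + 12,000+1,440 + 5,470 = 95,660 kg.
Stage 1: m₀ = 95,660 kg, m_f = 95,660 − 69,700 = 25,960 kg; Δv = 440×9.80665×ln(3.685) = 4314.9×1.3042 ≈ 5628 m/s.
Stage 2: m₀ = 18,910 kg, m_f = 18,910 − 12,000 = 6,910 kg; Δv = 284×9.80665×ln(2.737) = 2785.1×1.0067 ≈ 2804 m/s.
Total Δv = 5628 + 2804 = 8432 m/s.

Δv ≈ 8.43 km/s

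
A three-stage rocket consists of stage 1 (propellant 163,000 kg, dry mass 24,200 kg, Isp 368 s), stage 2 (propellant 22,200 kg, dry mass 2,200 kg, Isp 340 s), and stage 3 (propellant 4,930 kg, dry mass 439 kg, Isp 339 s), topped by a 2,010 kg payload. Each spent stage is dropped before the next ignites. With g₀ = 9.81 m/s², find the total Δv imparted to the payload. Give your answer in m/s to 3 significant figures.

Δv ≈ 12600 m/s

Ignition mass of stage 1 = 163,000+24,200 + 22,200+2,200 + 4,930+439 + 2,010 = 218,979 kg.
Stage 1: m₀ = 218,979 kg, m_f = 218,979 − 163,000 = 55,979 kg; Δv = 368×9.81×ln(3.912) = 3610.1×1.3640 ≈ 4924 m/s.
Stage 2: m₀ = 31,779 kg, m_f = 31,779 − 22,200 = 9,579 kg; Δv = 340×9.81×ln(3.318) = 3335.4×1.1992 ≈ 4000 m/s.
Stage 3: m₀ = 7,379 kg, m_f = 7,379 − 4,930 = 2,449 kg; Δv = 339×9.81×ln(3.013) = 3325.6×1.1030 ≈ 3668 m/s.
Total Δv = 4924 + 4000 + 3668 = 12592 m/s.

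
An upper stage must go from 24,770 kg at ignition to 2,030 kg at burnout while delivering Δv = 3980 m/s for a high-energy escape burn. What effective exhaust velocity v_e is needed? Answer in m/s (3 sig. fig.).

ln(m₀/m_f) = ln(24770/2030) = ln(12.2) = 2.5016.
From the ideal rocket equation, v_e = Δv / ln(m₀/m_f) = 3980 / 2.5016 = 1591.0 m/s.

v_e ≈ 1590 m/s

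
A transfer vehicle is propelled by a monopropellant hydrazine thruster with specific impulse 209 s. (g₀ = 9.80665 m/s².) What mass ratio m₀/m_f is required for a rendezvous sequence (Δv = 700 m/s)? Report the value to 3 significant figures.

mass ratio ≈ 1.41

v_e = Isp · g₀ = 209 × 9.80665 = 2049.6 m/s.
By the Tsiolkovsky rocket equation, m₀/m_f = exp(Δv / v_e) = exp(700 / 2049.6) = exp(0.3415) = 1.4071.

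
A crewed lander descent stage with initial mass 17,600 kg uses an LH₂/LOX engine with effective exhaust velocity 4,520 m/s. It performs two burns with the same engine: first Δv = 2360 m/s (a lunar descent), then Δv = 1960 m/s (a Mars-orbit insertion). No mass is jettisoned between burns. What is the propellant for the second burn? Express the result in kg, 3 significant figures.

propellant for the second burn ≈ 3670 kg

After the first burn: m = 17600 × exp(−2360/4520.0) = 17600 × 0.59326 = 10,441.4 kg.
After the second burn: m = 10,441.4 × exp(−1960/4520.0) = 10,441.4 × 0.64815 = 6,767.59 kg.
Second-burn propellant = 10,441.4 − 6,767.59 = 3,673.81 kg.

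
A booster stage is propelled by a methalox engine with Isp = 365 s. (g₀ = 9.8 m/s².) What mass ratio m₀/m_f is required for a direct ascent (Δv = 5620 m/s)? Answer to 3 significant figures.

mass ratio ≈ 4.81

v_e = Isp · g₀ = 365 × 9.8 = 3577.0 m/s.
Rocket equation: m₀/m_f = exp(Δv / v_e) = exp(5620 / 3577.0) = exp(1.5711) = 4.8122.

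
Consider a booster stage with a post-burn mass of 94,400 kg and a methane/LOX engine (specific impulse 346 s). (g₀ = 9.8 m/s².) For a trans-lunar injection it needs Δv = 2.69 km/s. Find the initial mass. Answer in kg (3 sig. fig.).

v_e = Isp · g₀ = 346 × 9.8 = 3390.8 m/s.
m₀/m_f = exp(Δv / v_e) = exp(2690 / 3390.8) = exp(0.7933) = 2.2107.
m₀ = m_f × 2.2107 = 94,400 × 2.2107 = 208,690 kg.

initial mass ≈ 209000 kg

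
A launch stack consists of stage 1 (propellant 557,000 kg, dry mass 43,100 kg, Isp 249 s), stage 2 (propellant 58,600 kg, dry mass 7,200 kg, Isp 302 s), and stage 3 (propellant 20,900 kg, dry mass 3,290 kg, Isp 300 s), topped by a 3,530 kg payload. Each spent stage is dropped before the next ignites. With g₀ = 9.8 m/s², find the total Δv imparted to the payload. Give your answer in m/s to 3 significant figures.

Ignition mass of stage 1 = 557,000+43,100 + 58,600+7,200 + 20,900+3,290 + 3,530 = 693,620 kg.
Stage 1: m₀ = 693,620 kg, m_f = 693,620 − 557,000 = 136,620 kg; Δv = 249×9.8×ln(5.077) = 2440.2×1.6247 ≈ 3965 m/s.
Stage 2: m₀ = 93,520 kg, m_f = 93,520 − 58,600 = 34,920 kg; Δv = 302×9.8×ln(2.678) = 2959.6×0.9851 ≈ 2916 m/s.
Stage 3: m₀ = 27,720 kg, m_f = 27,720 − 20,900 = 6,820 kg; Δv = 300×9.8×ln(4.065) = 2940.0×1.4023 ≈ 4123 m/s.
Total Δv = 3965 + 2916 + 4123 = 11004 m/s.

Δv ≈ 11000 m/s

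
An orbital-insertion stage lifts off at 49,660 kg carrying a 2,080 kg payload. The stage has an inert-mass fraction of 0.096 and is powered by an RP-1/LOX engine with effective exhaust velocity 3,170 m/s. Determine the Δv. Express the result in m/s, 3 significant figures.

Δv ≈ 6370 m/s

Stage wet mass = m₀ − payload = 49,660 − 2,080 = 47,580 kg.
Stage dry mass = ε × stage wet mass = 0.096 × 47,580 = 4,567.68 kg.
Burnout mass m_f = stage dry + payload = 4,567.68 + 2,080 = 6,647.68 kg.
By the Tsiolkovsky rocket equation, Δv = v_e · ln(49,660/6,647.68) = 3170.0 × ln(7.47) = 3170.0 × 2.0109 ≈ 6375 m/s.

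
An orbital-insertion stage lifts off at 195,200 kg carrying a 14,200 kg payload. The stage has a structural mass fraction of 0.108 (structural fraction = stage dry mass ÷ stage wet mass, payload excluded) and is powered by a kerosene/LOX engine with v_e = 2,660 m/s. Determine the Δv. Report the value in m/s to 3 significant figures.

Stage wet mass = m₀ − payload = 195,200 − 14,200 = 181,000 kg.
Stage dry mass = ε × stage wet mass = 0.108 × 181,000 = 19,548 kg.
Burnout mass m_f = stage dry + payload = 19,548 + 14,200 = 33,748 kg.
Using Δv = v_e ln(m₀/m_f): Δv = v_e · ln(195,200/33,748) = 2660.0 × ln(5.784) = 2660.0 × 1.7551 ≈ 4669 m/s.

Δv ≈ 4670 m/s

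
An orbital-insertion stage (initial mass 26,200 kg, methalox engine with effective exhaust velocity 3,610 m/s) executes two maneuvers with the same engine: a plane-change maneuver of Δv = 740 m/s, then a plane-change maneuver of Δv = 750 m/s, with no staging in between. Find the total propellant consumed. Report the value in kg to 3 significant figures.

After the first burn: m = 26200 × exp(−740/3610.0) = 26200 × 0.81466 = 21,344.1 kg.
After the second burn: m = 21,344.1 × exp(−750/3610.0) = 21,344.1 × 0.81241 = 17,340.2 kg.
Total propellant = m₀ − m_final = 26200 − 17,340.2 = 8,859.8 kg.

total propellant consumed ≈ 8860 kg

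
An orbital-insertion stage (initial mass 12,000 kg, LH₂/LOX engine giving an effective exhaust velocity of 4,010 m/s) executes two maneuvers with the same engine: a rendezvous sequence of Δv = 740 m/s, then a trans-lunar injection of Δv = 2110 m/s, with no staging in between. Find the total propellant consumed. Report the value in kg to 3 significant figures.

After the first burn: m = 12000 × exp(−740/4010.0) = 12000 × 0.83149 = 9,977.88 kg.
After the second burn: m = 9,977.88 × exp(−2110/4010.0) = 9,977.88 × 0.59086 = 5,895.53 kg.
Total propellant = m₀ − m_final = 12000 − 5,895.53 = 6,104.47 kg.

total propellant consumed ≈ 6100 kg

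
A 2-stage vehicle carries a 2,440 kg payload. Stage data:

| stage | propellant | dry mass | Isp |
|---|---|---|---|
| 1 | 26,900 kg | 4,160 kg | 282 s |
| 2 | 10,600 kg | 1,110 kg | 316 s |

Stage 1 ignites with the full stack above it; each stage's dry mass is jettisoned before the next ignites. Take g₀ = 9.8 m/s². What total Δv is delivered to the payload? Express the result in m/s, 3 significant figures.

Δv ≈ 6780 m/s

Ignition mass of stage 1 = 26,900+4,160 + 10,600+1,110 + 2,440 = 45,210 kg.
Stage 1: m₀ = 45,210 kg, m_f = 45,210 − 26,900 = 18,310 kg; Δv = 282×9.8×ln(2.469) = 2763.6×0.9039 ≈ 2498 m/s.
Stage 2: m₀ = 14,150 kg, m_f = 14,150 − 10,600 = 3,550 kg; Δv = 316×9.8×ln(3.986) = 3096.8×1.3828 ≈ 4282 m/s.
Total Δv = 2498 + 4282 = 6780 m/s.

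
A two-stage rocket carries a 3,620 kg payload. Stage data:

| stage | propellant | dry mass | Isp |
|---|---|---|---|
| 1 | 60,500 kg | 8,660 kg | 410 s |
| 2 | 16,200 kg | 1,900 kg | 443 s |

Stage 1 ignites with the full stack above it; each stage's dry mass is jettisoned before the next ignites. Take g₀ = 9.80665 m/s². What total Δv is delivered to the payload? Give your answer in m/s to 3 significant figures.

Ignition mass of stage 1 = 60,500+8,660 + 16,200+1,900 + 3,620 = 90,880 kg.
Stage 1: m₀ = 90,880 kg, m_f = 90,880 − 60,500 = 30,380 kg; Δv = 410×9.80665×ln(2.991) = 4020.7×1.0958 ≈ 4406 m/s.
Stage 2: m₀ = 21,720 kg, m_f = 21,720 − 16,200 = 5,520 kg; Δv = 443×9.80665×ln(3.935) = 4344.3×1.3699 ≈ 5951 m/s.
Total Δv = 4406 + 5951 = 10357 m/s.

Δv ≈ 10400 m/s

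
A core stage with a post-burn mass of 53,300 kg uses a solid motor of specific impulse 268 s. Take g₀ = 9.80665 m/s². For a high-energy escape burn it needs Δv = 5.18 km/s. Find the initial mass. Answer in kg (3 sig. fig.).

v_e = Isp · g₀ = 268 × 9.80665 = 2628.2 m/s.
m₀/m_f = exp(Δv / v_e) = exp(5180 / 2628.2) = exp(1.9709) = 7.1774.
m₀ = m_f × 7.1774 = 53,300 × 7.1774 = 382,555 kg.

initial mass ≈ 383000 kg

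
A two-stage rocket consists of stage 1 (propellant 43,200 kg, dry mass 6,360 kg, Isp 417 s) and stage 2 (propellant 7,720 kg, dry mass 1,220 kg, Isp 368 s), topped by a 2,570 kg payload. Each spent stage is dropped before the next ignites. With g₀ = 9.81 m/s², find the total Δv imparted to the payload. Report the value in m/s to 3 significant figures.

Δv ≈ 9040 m/s

Ignition mass of stage 1 = 43,200+6,360 + 7,720+1,220 + 2,570 = 61,070 kg.
Stage 1: m₀ = 61,070 kg, m_f = 61,070 − 43,200 = 17,870 kg; Δv = 417×9.81×ln(3.417) = 4090.8×1.2289 ≈ 5027 m/s.
Stage 2: m₀ = 11,510 kg, m_f = 11,510 − 7,720 = 3,790 kg; Δv = 368×9.81×ln(3.037) = 3610.1×1.1109 ≈ 4010 m/s.
Total Δv = 5027 + 4010 = 9037 m/s.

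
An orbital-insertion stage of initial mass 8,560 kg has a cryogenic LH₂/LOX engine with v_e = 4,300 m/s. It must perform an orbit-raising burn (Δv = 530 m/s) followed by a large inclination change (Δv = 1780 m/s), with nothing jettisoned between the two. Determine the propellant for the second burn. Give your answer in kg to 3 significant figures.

propellant for the second burn ≈ 2570 kg

After the first burn: m = 8560 × exp(−530/4300.0) = 8560 × 0.88404 = 7,567.38 kg.
After the second burn: m = 7,567.38 × exp(−1780/4300.0) = 7,567.38 × 0.66103 = 5,002.27 kg.
Second-burn propellant = 7,567.38 − 5,002.27 = 2,565.11 kg.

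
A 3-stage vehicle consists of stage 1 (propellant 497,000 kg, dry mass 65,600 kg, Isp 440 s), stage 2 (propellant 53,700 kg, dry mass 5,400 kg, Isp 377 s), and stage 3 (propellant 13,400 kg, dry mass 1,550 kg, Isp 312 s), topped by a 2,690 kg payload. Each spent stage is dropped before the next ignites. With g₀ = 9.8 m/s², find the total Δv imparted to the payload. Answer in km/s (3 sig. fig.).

Δv ≈ 15.3 km/s

Ignition mass of stage 1 = 497,000+65,600 + 53,700+5,400 + 13,400+1,550 + 2,690 = 639,340 kg.
Stage 1: m₀ = 639,340 kg, m_f = 639,340 − 497,000 = 142,340 kg; Δv = 440×9.8×ln(4.492) = 4312.0×1.5022 ≈ 6478 m/s.
Stage 2: m₀ = 76,740 kg, m_f = 76,740 − 53,700 = 23,040 kg; Δv = 377×9.8×ln(3.331) = 3694.6×1.2032 ≈ 4445 m/s.
Stage 3: m₀ = 17,640 kg, m_f = 17,640 − 13,400 = 4,240 kg; Δv = 312×9.8×ln(4.16) = 3057.6×1.4256 ≈ 4359 m/s.
Total Δv = 6478 + 4445 + 4359 = 15282 m/s.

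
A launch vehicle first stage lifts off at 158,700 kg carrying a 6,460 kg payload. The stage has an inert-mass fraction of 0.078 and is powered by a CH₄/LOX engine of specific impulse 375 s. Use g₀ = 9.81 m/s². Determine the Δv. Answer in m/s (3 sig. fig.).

Stage wet mass = m₀ − payload = 158,700 − 6,460 = 152,240 kg.
Stage dry mass = ε × stage wet mass = 0.078 × 152,240 = 11,874.7 kg.
Burnout mass m_f = stage dry + payload = 11,874.7 + 6,460 = 18,334.7 kg.
v_e = Isp · g₀ = 375 × 9.81 = 3678.8 m/s.
From the ideal rocket equation, Δv = v_e · ln(158,700/18,334.7) = 3678.8 × ln(8.656) = 3678.8 × 2.1582 ≈ 7940 m/s.

Δv ≈ 7940 m/s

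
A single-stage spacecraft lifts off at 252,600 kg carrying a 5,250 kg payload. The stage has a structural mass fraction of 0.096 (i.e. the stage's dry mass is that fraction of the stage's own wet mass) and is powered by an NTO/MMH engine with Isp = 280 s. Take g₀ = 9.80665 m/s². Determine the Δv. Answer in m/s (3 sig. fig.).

Stage wet mass = m₀ − payload = 252,600 − 5,250 = 247,350 kg.
Stage dry mass = ε × stage wet mass = 0.096 × 247,350 = 23,745.6 kg.
Burnout mass m_f = stage dry + payload = 23,745.6 + 5,250 = 28,995.6 kg.
v_e = Isp · g₀ = 280 × 9.80665 = 2745.9 m/s.
Rocket equation: Δv = v_e · ln(252,600/28,995.6) = 2745.9 × ln(8.712) = 2745.9 × 2.1647 ≈ 5944 m/s.

Δv ≈ 5940 m/s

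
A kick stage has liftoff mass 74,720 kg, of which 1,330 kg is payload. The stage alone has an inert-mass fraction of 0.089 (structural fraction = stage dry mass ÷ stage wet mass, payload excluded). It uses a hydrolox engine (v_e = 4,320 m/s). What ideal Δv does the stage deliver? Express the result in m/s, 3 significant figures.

Stage wet mass = m₀ − payload = 74,720 − 1,330 = 73,390 kg.
Stage dry mass = ε × stage wet mass = 0.089 × 73,390 = 6,531.71 kg.
Burnout mass m_f = stage dry + payload = 6,531.71 + 1,330 = 7,861.71 kg.
Using Δv = v_e ln(m₀/m_f): Δv = v_e · ln(74,720/7,861.71) = 4320.0 × ln(9.504) = 4320.0 × 2.2517 ≈ 9728 m/s.

Δv ≈ 9730 m/s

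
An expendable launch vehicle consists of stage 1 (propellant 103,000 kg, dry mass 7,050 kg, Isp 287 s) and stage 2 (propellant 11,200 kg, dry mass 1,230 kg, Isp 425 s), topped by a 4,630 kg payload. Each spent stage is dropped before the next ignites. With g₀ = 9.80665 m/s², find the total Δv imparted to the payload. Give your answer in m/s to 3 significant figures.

Δv ≈ 9130 m/s

Ignition mass of stage 1 = 103,000+7,050 + 11,200+1,230 + 4,630 = 127,110 kg.
Stage 1: m₀ = 127,110 kg, m_f = 127,110 − 103,000 = 24,110 kg; Δv = 287×9.80665×ln(5.272) = 2814.5×1.6624 ≈ 4679 m/s.
Stage 2: m₀ = 17,060 kg, m_f = 17,060 − 11,200 = 5,860 kg; Δv = 425×9.80665×ln(2.911) = 4167.8×1.0686 ≈ 4454 m/s.
Total Δv = 4679 + 4454 = 9133 m/s.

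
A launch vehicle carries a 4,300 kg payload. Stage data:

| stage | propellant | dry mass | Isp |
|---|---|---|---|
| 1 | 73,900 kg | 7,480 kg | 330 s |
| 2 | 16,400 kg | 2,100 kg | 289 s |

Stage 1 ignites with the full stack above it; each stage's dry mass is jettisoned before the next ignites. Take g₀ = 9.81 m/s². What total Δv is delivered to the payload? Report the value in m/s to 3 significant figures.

Ignition mass of stage 1 = 73,900+7,480 + 16,400+2,100 + 4,300 = 104,180 kg.
Stage 1: m₀ = 104,180 kg, m_f = 104,180 − 73,900 = 30,280 kg; Δv = 330×9.81×ln(3.441) = 3237.3×1.2356 ≈ 4000 m/s.
Stage 2: m₀ = 22,800 kg, m_f = 22,800 − 16,400 = 6,400 kg; Δv = 289×9.81×ln(3.562) = 2835.1×1.2705 ≈ 3602 m/s.
Total Δv = 4000 + 3602 = 7602 m/s.

Δv ≈ 7600 m/s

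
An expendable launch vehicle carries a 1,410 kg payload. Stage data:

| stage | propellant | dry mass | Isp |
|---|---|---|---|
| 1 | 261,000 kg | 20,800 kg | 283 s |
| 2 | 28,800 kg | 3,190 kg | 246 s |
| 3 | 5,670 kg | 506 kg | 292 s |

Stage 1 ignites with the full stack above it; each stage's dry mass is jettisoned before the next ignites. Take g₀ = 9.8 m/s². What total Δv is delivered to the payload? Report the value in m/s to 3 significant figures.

Ignition mass of stage 1 = 261,000+20,800 + 28,800+3,190 + 5,670+506 + 1,410 = 321,376 kg.
Stage 1: m₀ = 321,376 kg, m_f = 321,376 − 261,000 = 60,376 kg; Δv = 283×9.8×ln(5.323) = 2773.4×1.6720 ≈ 4637 m/s.
Stage 2: m₀ = 39,576 kg, m_f = 39,576 − 28,800 = 10,776 kg; Δv = 246×9.8×ln(3.673) = 2410.8×1.3009 ≈ 3136 m/s.
Stage 3: m₀ = 7,586 kg, m_f = 7,586 − 5,670 = 1,916 kg; Δv = 292×9.8×ln(3.959) = 2861.6×1.3761 ≈ 3938 m/s.
Total Δv = 4637 + 3136 + 3938 = 11711 m/s.

Δv ≈ 11700 m/s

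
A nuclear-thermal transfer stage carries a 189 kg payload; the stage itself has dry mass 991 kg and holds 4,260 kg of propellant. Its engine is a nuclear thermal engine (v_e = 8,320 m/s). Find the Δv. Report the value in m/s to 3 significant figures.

Δv ≈ 12700 m/s

m₀ = payload + dry + propellant = 189 + 991 + 4,260 = 5,440 kg.
m_f = payload + dry = 189 + 991 = 1,180 kg.
Δv = v_e · ln(m₀/m_f) = 8320.0 × ln(4.61) = 8320.0 × 1.5283 ≈ 12715.2 m/s.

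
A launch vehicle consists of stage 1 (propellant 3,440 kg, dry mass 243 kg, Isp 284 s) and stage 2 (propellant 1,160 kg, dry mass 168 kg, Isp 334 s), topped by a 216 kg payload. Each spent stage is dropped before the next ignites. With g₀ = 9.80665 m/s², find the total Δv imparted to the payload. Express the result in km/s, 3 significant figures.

Δv ≈ 7.55 km/s

Ignition mass of stage 1 = 3,440+243 + 1,160+168 + 216 = 5,227 kg.
Stage 1: m₀ = 5,227 kg, m_f = 5,227 − 3,440 = 1,787 kg; Δv = 284×9.80665×ln(2.925) = 2785.1×1.0733 ≈ 2989 m/s.
Stage 2: m₀ = 1,544 kg, m_f = 1,544 − 1,160 = 384 kg; Δv = 334×9.80665×ln(4.021) = 3275.4×1.3915 ≈ 4558 m/s.
Total Δv = 2989 + 4558 = 7547 m/s.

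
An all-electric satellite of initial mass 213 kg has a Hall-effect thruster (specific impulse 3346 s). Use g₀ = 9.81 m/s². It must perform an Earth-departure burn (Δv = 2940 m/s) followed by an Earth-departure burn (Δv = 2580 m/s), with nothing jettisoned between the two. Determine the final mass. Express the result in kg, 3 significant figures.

v_e = Isp · g₀ = 3346 × 9.81 = 32824.3 m/s.
After the first burn: m = 213 × exp(−2940/32824.3) = 213 × 0.91433 = 194.752 kg.
After the second burn: m = 194.752 × exp(−2580/32824.3) = 194.752 × 0.92441 = 180.031 kg.

final mass ≈ 180 kg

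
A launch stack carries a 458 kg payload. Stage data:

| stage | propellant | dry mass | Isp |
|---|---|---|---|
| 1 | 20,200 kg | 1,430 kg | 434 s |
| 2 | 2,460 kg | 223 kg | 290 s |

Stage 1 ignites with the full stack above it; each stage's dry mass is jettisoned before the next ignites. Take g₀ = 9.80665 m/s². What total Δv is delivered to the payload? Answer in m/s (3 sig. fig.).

Ignition mass of stage 1 = 20,200+1,430 + 2,460+223 + 458 = 24,771 kg.
Stage 1: m₀ = 24,771 kg, m_f = 24,771 − 20,200 = 4,571 kg; Δv = 434×9.80665×ln(5.419) = 4256.1×1.6899 ≈ 7193 m/s.
Stage 2: m₀ = 3,141 kg, m_f = 3,141 − 2,460 = 681 kg; Δv = 290×9.80665×ln(4.612) = 2843.9×1.5287 ≈ 4348 m/s.
Total Δv = 7193 + 4348 = 11541 m/s.

Δv ≈ 11500 m/s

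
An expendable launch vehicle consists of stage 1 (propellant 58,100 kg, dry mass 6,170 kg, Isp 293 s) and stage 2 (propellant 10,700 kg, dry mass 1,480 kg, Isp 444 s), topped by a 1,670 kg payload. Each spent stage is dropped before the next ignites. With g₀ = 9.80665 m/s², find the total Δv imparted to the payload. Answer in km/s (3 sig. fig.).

Δv ≈ 10.4 km/s

Ignition mass of stage 1 = 58,100+6,170 + 10,700+1,480 + 1,670 = 78,120 kg.
Stage 1: m₀ = 78,120 kg, m_f = 78,120 − 58,100 = 20,020 kg; Δv = 293×9.80665×ln(3.902) = 2873.3×1.3615 ≈ 3912 m/s.
Stage 2: m₀ = 13,850 kg, m_f = 13,850 − 10,700 = 3,150 kg; Δv = 444×9.80665×ln(4.397) = 4354.2×1.4809 ≈ 6448 m/s.
Total Δv = 3912 + 6448 = 10360 m/s.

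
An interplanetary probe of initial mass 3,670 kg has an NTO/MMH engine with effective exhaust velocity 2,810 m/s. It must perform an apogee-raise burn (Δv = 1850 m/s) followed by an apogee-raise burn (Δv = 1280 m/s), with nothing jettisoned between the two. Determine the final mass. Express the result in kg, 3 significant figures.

After the first burn: m = 3670 × exp(−1850/2810.0) = 3670 × 0.51770 = 1,899.96 kg.
After the second burn: m = 1,899.96 × exp(−1280/2810.0) = 1,899.96 × 0.63412 = 1,204.8 kg.

final mass ≈ 1200 kg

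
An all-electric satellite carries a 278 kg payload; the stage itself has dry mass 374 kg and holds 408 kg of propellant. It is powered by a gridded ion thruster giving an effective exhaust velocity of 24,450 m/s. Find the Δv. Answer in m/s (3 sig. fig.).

m₀ = payload + dry + propellant = 278 + 374 + 408 = 1,060 kg.
m_f = payload + dry = 278 + 374 = 652 kg.
Rocket equation: Δv = v_e · ln(m₀/m_f) = 24450.0 × ln(1.626) = 24450.0 × 0.4860 ≈ 11882.2 m/s.

Δv ≈ 11900 m/s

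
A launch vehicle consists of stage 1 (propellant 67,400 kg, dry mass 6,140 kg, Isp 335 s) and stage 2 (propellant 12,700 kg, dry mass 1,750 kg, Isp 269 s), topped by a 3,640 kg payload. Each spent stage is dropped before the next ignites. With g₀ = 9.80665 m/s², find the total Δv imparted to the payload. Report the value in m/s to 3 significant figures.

Δv ≈ 7560 m/s

Ignition mass of stage 1 = 67,400+6,140 + 12,700+1,750 + 3,640 = 91,630 kg.
Stage 1: m₀ = 91,630 kg, m_f = 91,630 − 67,400 = 24,230 kg; Δv = 335×9.80665×ln(3.782) = 3285.2×1.3302 ≈ 4370 m/s.
Stage 2: m₀ = 18,090 kg, m_f = 18,090 − 12,700 = 5,390 kg; Δv = 269×9.80665×ln(3.356) = 2638.0×1.2108 ≈ 3194 m/s.
Total Δv = 4370 + 3194 = 7564 m/s.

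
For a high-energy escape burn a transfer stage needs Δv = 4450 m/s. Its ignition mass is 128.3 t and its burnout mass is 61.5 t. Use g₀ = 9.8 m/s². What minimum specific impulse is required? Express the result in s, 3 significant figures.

ln(m₀/m_f) = ln(128300/61500) = ln(2.086) = 0.7353.
Using Δv = v_e ln(m₀/m_f): v_e = Δv / ln(m₀/m_f) = 4450 / 0.7353 = 6051.7 m/s.
Isp = v_e / g₀ = 6051.7 / 9.8 = 617.5 s.

Isp ≈ 618 s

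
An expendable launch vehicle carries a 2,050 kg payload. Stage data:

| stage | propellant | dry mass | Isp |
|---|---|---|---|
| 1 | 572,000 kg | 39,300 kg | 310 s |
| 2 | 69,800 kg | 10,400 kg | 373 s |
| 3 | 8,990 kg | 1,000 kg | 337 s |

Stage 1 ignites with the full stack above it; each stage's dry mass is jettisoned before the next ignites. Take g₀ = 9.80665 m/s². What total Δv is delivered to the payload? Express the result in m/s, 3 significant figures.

Δv ≈ 14800 m/s

Ignition mass of stage 1 = 572,000+39,300 + 69,800+10,400 + 8,990+1,000 + 2,050 = 703,540 kg.
Stage 1: m₀ = 703,540 kg, m_f = 703,540 − 572,000 = 131,540 kg; Δv = 310×9.80665×ln(5.348) = 3040.1×1.6768 ≈ 5098 m/s.
Stage 2: m₀ = 92,240 kg, m_f = 92,240 − 69,800 = 22,440 kg; Δv = 373×9.80665×ln(4.111) = 3657.9×1.4135 ≈ 5171 m/s.
Stage 3: m₀ = 12,040 kg, m_f = 12,040 − 8,990 = 3,050 kg; Δv = 337×9.80665×ln(3.948) = 3304.8×1.3731 ≈ 4538 m/s.
Total Δv = 5098 + 5171 + 4538 = 14807 m/s.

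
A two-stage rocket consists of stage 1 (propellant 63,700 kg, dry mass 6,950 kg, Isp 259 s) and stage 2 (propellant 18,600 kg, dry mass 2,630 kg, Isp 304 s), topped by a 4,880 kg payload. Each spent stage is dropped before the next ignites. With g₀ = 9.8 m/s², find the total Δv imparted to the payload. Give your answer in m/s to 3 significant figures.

Δv ≈ 6440 m/s

Ignition mass of stage 1 = 63,700+6,950 + 18,600+2,630 + 4,880 = 96,760 kg.
Stage 1: m₀ = 96,760 kg, m_f = 96,760 − 63,700 = 33,060 kg; Δv = 259×9.8×ln(2.927) = 2538.2×1.0739 ≈ 2726 m/s.
Stage 2: m₀ = 26,110 kg, m_f = 26,110 − 18,600 = 7,510 kg; Δv = 304×9.8×ln(3.477) = 2979.2×1.2461 ≈ 3712 m/s.
Total Δv = 2726 + 3712 = 6438 m/s.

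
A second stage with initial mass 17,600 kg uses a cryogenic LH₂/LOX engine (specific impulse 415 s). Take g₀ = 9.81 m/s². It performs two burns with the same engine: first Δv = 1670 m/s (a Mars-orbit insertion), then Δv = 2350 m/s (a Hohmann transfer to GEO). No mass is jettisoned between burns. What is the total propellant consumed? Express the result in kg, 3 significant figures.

v_e = Isp · g₀ = 415 × 9.81 = 4071.2 m/s.
After the first burn: m = 17600 × exp(−1670/4071.2) = 17600 × 0.66352 = 11,678 kg.
After the second burn: m = 11,678 × exp(−2350/4071.2) = 11,678 × 0.56145 = 6,556.61 kg.
Total propellant = m₀ − m_final = 17600 − 6,556.61 = 11,043.39 kg.

total propellant consumed ≈ 11000 kg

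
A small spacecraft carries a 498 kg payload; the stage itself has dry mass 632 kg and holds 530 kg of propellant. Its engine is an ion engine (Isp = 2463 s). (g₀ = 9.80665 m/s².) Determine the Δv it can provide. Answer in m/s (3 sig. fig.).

Δv ≈ 9290 m/s

v_e = Isp · g₀ = 2463 × 9.80665 = 24153.8 m/s.
m₀ = payload + dry + propellant = 498 + 632 + 530 = 1,660 kg.
m_f = payload + dry = 498 + 632 = 1,130 kg.
Δv = v_e · ln(m₀/m_f) = 24153.8 × ln(1.469) = 24153.8 × 0.3846 ≈ 9289.5 m/s.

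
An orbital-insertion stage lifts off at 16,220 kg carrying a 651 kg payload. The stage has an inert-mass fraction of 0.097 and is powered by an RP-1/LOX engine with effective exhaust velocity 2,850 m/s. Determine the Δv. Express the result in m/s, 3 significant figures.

Δv ≈ 5740 m/s

Stage wet mass = m₀ − payload = 16,220 − 651 = 15,569 kg.
Stage dry mass = ε × stage wet mass = 0.097 × 15,569 = 1,510.19 kg.
Burnout mass m_f = stage dry + payload = 1,510.19 + 651 = 2,161.19 kg.
Δv = v_e · ln(16,220/2,161.19) = 2850.0 × ln(7.505) = 2850.0 × 2.0156 ≈ 5744 m/s.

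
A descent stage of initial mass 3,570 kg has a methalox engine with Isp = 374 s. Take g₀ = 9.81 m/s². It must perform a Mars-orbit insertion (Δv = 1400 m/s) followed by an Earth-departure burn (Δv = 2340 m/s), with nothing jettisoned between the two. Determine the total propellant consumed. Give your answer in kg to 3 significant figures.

total propellant consumed ≈ 2280 kg

v_e = Isp · g₀ = 374 × 9.81 = 3668.9 m/s.
After the first burn: m = 3570 × exp(−1400/3668.9) = 3570 × 0.68278 = 2,437.52 kg.
After the second burn: m = 2,437.52 × exp(−2340/3668.9) = 2,437.52 × 0.52846 = 1,288.13 kg.
Total propellant = m₀ − m_final = 3570 − 1,288.13 = 2,281.87 kg.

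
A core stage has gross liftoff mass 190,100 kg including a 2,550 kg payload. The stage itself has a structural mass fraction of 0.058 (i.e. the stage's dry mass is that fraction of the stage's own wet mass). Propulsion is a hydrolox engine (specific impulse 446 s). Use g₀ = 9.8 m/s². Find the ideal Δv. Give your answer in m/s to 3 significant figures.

Δv ≈ 11600 m/s

Stage wet mass = m₀ − payload = 190,100 − 2,550 = 187,550 kg.
Stage dry mass = ε × stage wet mass = 0.058 × 187,550 = 10,877.9 kg.
Burnout mass m_f = stage dry + payload = 10,877.9 + 2,550 = 13,427.9 kg.
v_e = Isp · g₀ = 446 × 9.8 = 4370.8 m/s.
Rocket equation: Δv = v_e · ln(190,100/13,427.9) = 4370.8 × ln(14.16) = 4370.8 × 2.6502 ≈ 11584 m/s.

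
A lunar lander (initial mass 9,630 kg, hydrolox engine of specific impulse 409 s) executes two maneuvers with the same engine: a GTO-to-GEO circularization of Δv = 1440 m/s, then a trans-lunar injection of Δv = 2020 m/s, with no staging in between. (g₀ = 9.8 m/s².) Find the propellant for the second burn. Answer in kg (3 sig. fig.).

propellant for the second burn ≈ 2660 kg

v_e = Isp · g₀ = 409 × 9.8 = 4008.2 m/s.
After the first burn: m = 9630 × exp(−1440/4008.2) = 9630 × 0.69819 = 6,723.57 kg.
After the second burn: m = 6,723.57 × exp(−2020/4008.2) = 6,723.57 × 0.60413 = 4,061.91 kg.
Second-burn propellant = 6,723.57 − 4,061.91 = 2,661.66 kg.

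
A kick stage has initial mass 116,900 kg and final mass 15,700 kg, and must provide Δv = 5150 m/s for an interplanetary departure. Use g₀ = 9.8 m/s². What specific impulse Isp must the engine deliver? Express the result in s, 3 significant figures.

ln(m₀/m_f) = ln(116900/15700) = ln(7.446) = 2.0077.
From the ideal rocket equation, v_e = Δv / ln(m₀/m_f) = 5150 / 2.0077 = 2565.2 m/s.
Isp = v_e / g₀ = 2565.2 / 9.8 = 261.8 s.

Isp ≈ 262 s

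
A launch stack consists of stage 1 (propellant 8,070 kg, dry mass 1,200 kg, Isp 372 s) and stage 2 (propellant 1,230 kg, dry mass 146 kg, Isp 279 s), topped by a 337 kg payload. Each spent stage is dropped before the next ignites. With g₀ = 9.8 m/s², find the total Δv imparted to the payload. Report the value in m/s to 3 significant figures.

Δv ≈ 8300 m/s

Ignition mass of stage 1 = 8,070+1,200 + 1,230+146 + 337 = 10,983 kg.
Stage 1: m₀ = 10,983 kg, m_f = 10,983 − 8,070 = 2,913 kg; Δv = 372×9.8×ln(3.77) = 3645.6×1.3272 ≈ 4838 m/s.
Stage 2: m₀ = 1,713 kg, m_f = 1,713 − 1,230 = 483 kg; Δv = 279×9.8×ln(3.547) = 2734.2×1.2660 ≈ 3461 m/s.
Total Δv = 4838 + 3461 = 8299 m/s.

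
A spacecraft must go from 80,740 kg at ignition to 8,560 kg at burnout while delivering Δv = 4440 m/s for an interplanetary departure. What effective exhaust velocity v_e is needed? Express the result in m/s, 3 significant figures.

v_e ≈ 1980 m/s

ln(m₀/m_f) = ln(80740/8560) = ln(9.432) = 2.2441.
From the ideal rocket equation, v_e = Δv / ln(m₀/m_f) = 4440 / 2.2441 = 1978.5 m/s.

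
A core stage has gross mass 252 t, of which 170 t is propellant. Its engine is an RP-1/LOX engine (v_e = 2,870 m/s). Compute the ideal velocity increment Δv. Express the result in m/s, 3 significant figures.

m_f = m₀ − m_prop = 252 − 170 = 82 t.
By the Tsiolkovsky rocket equation, Δv = v_e · ln(m₀/m_f) = 2870.0 × ln(3.073) = 2870.0 × 1.1227 ≈ 3222.2 m/s.

Δv ≈ 3220 m/s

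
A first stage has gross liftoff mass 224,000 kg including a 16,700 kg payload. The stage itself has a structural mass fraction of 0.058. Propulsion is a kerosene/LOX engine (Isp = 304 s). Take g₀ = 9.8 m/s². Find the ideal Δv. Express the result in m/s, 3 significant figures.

Stage wet mass = m₀ − payload = 224,000 − 16,700 = 207,300 kg.
Stage dry mass = ε × stage wet mass = 0.058 × 207,300 = 12,023.4 kg.
Burnout mass m_f = stage dry + payload = 12,023.4 + 16,700 = 28,723.4 kg.
v_e = Isp · g₀ = 304 × 9.8 = 2979.2 m/s.
Rocket equation: Δv = v_e · ln(224,000/28,723.4) = 2979.2 × ln(7.799) = 2979.2 × 2.0539 ≈ 6119 m/s.

Δv ≈ 6120 m/s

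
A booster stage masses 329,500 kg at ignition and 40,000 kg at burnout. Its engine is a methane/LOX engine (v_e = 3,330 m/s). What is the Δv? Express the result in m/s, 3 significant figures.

Using Δv = v_e ln(m₀/m_f): Δv = v_e · ln(m₀/m_f) = 3330.0 × ln(8.238) = 3330.0 × 2.1087 ≈ 7022.0 m/s.

Δv ≈ 7020 m/s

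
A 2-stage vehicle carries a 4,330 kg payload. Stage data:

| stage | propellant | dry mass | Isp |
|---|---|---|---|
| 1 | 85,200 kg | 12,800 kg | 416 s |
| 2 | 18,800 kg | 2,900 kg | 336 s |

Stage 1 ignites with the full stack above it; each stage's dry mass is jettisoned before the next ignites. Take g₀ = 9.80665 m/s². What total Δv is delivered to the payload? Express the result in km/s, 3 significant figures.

Ignition mass of stage 1 = 85,200+12,800 + 18,800+2,900 + 4,330 = 124,030 kg.
Stage 1: m₀ = 124,030 kg, m_f = 124,030 − 85,200 = 38,830 kg; Δv = 416×9.80665×ln(3.194) = 4079.6×1.1613 ≈ 4738 m/s.
Stage 2: m₀ = 26,030 kg, m_f = 26,030 − 18,800 = 7,230 kg; Δv = 336×9.80665×ln(3.6) = 3295.0×1.2810 ≈ 4221 m/s.
Total Δv = 4738 + 4221 = 8959 m/s.

Δv ≈ 8.96 km/s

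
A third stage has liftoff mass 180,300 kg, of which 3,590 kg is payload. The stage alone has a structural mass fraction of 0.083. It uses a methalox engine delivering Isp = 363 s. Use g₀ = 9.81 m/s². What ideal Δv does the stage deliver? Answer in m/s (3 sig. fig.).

Δv ≈ 8160 m/s

Stage wet mass = m₀ − payload = 180,300 − 3,590 = 176,710 kg.
Stage dry mass = ε × stage wet mass = 0.083 × 176,710 = 14,666.9 kg.
Burnout mass m_f = stage dry + payload = 14,666.9 + 3,590 = 18,256.9 kg.
v_e = Isp · g₀ = 363 × 9.81 = 3561.0 m/s.
Δv = v_e · ln(180,300/18,256.9) = 3561.0 × ln(9.876) = 3561.0 × 2.2901 ≈ 8155 m/s.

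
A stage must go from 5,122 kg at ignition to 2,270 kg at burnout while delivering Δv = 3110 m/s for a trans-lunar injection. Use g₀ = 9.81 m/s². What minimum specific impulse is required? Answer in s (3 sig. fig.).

Isp ≈ 390 s

ln(m₀/m_f) = ln(5122/2270) = ln(2.256) = 0.8138.
Rocket equation: v_e = Δv / ln(m₀/m_f) = 3110 / 0.8138 = 3821.7 m/s.
Isp = v_e / g₀ = 3821.7 / 9.81 = 389.6 s.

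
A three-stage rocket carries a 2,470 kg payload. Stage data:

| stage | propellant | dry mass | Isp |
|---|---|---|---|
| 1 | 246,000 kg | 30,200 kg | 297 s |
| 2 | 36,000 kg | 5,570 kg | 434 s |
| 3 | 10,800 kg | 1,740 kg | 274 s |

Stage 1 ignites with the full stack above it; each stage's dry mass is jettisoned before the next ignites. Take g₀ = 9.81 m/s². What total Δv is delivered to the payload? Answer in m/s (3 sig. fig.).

Ignition mass of stage 1 = 246,000+30,200 + 36,000+5,570 + 10,800+1,740 + 2,470 = 332,780 kg.
Stage 1: m₀ = 332,780 kg, m_f = 332,780 − 246,000 = 86,780 kg; Δv = 297×9.81×ln(3.835) = 2913.6×1.3441 ≈ 3916 m/s.
Stage 2: m₀ = 56,580 kg, m_f = 56,580 − 36,000 = 20,580 kg; Δv = 434×9.81×ln(2.749) = 4257.5×1.0113 ≈ 4306 m/s.
Stage 3: m₀ = 15,010 kg, m_f = 15,010 − 10,800 = 4,210 kg; Δv = 274×9.81×ln(3.565) = 2687.9×1.2713 ≈ 3417 m/s.
Total Δv = 3916 + 4306 + 3417 = 11639 m/s.

Δv ≈ 11600 m/s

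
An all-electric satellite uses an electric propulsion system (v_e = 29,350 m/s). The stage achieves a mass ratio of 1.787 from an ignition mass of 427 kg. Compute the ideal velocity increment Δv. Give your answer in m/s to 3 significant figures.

Δv ≈ 17000 m/s

Δv = v_e · ln(1.787) = 29350.0 × 0.5805 ≈ 17038.8 m/s.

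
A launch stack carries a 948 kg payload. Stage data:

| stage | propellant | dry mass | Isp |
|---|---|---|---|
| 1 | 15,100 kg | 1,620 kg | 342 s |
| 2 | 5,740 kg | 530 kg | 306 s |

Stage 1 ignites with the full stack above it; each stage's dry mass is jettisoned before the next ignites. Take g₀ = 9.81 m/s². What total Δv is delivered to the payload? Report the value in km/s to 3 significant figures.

Δv ≈ 8.10 km/s

Ignition mass of stage 1 = 15,100+1,620 + 5,740+530 + 948 = 23,938 kg.
Stage 1: m₀ = 23,938 kg, m_f = 23,938 − 15,100 = 8,838 kg; Δv = 342×9.81×ln(2.709) = 3355.0×0.9964 ≈ 3343 m/s.
Stage 2: m₀ = 7,218 kg, m_f = 7,218 − 5,740 = 1,478 kg; Δv = 306×9.81×ln(4.884) = 3001.9×1.5859 ≈ 4761 m/s.
Total Δv = 3343 + 4761 = 8104 m/s.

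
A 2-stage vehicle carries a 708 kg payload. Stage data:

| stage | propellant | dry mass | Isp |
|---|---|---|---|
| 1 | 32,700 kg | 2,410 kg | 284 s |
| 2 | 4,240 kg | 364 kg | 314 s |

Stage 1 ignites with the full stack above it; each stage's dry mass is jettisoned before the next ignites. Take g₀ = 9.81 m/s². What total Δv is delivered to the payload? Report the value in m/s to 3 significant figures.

Δv ≈ 9540 m/s

Ignition mass of stage 1 = 32,700+2,410 + 4,240+364 + 708 = 40,422 kg.
Stage 1: m₀ = 40,422 kg, m_f = 40,422 − 32,700 = 7,722 kg; Δv = 284×9.81×ln(5.235) = 2786.0×1.6553 ≈ 4612 m/s.
Stage 2: m₀ = 5,312 kg, m_f = 5,312 − 4,240 = 1,072 kg; Δv = 314×9.81×ln(4.955) = 3080.3×1.6004 ≈ 4930 m/s.
Total Δv = 4612 + 4930 = 9542 m/s.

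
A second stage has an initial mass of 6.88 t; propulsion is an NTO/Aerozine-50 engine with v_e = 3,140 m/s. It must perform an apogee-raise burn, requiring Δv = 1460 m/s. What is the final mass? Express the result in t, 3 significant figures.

final mass ≈ 4.32 t

m₀/m_f = exp(Δv / v_e) = exp(1460 / 3140.0) = exp(0.4650) = 1.5920.
m_f = m₀ / 1.5920 = 6.88 / 1.5920 = 4.32161 t.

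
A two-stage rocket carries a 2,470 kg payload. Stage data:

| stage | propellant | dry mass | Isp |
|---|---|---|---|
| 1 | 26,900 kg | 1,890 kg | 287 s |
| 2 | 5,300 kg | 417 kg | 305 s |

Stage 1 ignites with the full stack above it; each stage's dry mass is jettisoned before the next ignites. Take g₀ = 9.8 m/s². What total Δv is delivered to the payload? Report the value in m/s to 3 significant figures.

Δv ≈ 6770 m/s

Ignition mass of stage 1 = 26,900+1,890 + 5,300+417 + 2,470 = 36,977 kg.
Stage 1: m₀ = 36,977 kg, m_f = 36,977 − 26,900 = 10,077 kg; Δv = 287×9.8×ln(3.669) = 2812.6×1.3000 ≈ 3656 m/s.
Stage 2: m₀ = 8,187 kg, m_f = 8,187 − 5,300 = 2,887 kg; Δv = 305×9.8×ln(2.836) = 2989.0×1.0423 ≈ 3116 m/s.
Total Δv = 3656 + 3116 = 6772 m/s.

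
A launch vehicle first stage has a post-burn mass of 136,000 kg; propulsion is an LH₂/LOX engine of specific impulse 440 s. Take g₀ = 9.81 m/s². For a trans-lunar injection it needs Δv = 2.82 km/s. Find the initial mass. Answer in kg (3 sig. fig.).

v_e = Isp · g₀ = 440 × 9.81 = 4316.4 m/s.
Rocket equation: m₀/m_f = exp(Δv / v_e) = exp(2820 / 4316.4) = exp(0.6533) = 1.9219.
m₀ = m_f × 1.9219 = 136,000 × 1.9219 = 261,378 kg.

initial mass ≈ 261000 kg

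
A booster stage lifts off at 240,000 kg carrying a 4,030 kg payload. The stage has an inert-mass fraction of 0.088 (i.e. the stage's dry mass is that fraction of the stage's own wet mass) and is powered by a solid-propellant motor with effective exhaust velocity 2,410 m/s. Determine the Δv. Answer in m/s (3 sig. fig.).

Stage wet mass = m₀ − payload = 240,000 − 4,030 = 235,970 kg.
Stage dry mass = ε × stage wet mass = 0.088 × 235,970 = 20,765.4 kg.
Burnout mass m_f = stage dry + payload = 20,765.4 + 4,030 = 24,795.4 kg.
From the ideal rocket equation, Δv = v_e · ln(240,000/24,795.4) = 2410.0 × ln(9.679) = 2410.0 × 2.2700 ≈ 5471 m/s.

Δv ≈ 5470 m/s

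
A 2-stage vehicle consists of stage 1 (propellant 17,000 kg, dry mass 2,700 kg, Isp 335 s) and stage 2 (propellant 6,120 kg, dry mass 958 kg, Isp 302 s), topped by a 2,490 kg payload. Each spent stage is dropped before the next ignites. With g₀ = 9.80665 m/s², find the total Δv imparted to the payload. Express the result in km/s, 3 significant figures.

Ignition mass of stage 1 = 17,000+2,700 + 6,120+958 + 2,490 = 29,268 kg.
Stage 1: m₀ = 29,268 kg, m_f = 29,268 − 17,000 = 12,268 kg; Δv = 335×9.80665×ln(2.386) = 3285.2×0.8695 ≈ 2857 m/s.
Stage 2: m₀ = 9,568 kg, m_f = 9,568 − 6,120 = 3,448 kg; Δv = 302×9.80665×ln(2.775) = 2961.6×1.0206 ≈ 3023 m/s.
Total Δv = 2857 + 3023 = 5880 m/s.

Δv ≈ 5.88 km/s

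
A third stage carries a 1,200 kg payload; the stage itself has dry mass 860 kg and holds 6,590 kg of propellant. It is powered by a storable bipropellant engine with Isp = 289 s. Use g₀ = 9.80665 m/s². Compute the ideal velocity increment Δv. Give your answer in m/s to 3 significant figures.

v_e = Isp · g₀ = 289 × 9.80665 = 2834.1 m/s.
m₀ = payload + dry + propellant = 1,200 + 860 + 6,590 = 8,650 kg.
m_f = payload + dry = 1,200 + 860 = 2,060 kg.
By the Tsiolkovsky rocket equation, Δv = v_e · ln(m₀/m_f) = 2834.1 × ln(4.199) = 2834.1 × 1.4349 ≈ 4066.5 m/s.

Δv ≈ 4070 m/s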